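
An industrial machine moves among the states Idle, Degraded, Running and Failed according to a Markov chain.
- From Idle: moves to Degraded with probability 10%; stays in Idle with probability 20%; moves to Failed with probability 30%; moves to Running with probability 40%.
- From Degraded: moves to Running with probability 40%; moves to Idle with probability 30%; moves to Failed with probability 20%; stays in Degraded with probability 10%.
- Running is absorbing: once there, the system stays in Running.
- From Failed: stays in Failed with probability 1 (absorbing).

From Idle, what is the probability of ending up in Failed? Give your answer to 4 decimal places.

0.4203

Let h(s) be the probability of absorption at Failed starting from transient state s. Then h(Failed) = 1 and h(Running) = 0. By first-step analysis:
h(Idle) = 0.2·h(Idle) + 0.1·h(Degraded) + 0.4·0 + 0.3·1
h(Degraded) = 0.3·h(Idle) + 0.1·h(Degraded) + 0.4·0 + 0.2·1
Solving: h(Idle) = 0.4203, h(Degraded) = 0.3623.
Starting from Idle, the probability is 0.4203.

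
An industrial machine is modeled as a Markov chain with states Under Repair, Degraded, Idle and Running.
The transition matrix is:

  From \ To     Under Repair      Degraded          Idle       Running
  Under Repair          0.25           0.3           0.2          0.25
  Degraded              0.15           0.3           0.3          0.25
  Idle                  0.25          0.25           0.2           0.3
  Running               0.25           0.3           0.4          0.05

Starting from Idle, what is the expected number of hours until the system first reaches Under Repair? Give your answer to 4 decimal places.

4.4948

Let t(s) be the expected number of hours to first reach Under Repair from state s, with t(Under Repair) = 0. Conditioning on the first hour:
t(Degraded) = 1 + 0.3·t(Degraded) + 0.3·t(Idle) + 0.25·t(Running)
t(Idle) = 1 + 0.25·t(Degraded) + 0.2·t(Idle) + 0.3·t(Running)
t(Running) = 1 + 0.3·t(Degraded) + 0.4·t(Idle) + 0.05·t(Running)
Solving: t(Degraded) = 4.9669, t(Idle) = 4.4948, t(Running) = 4.5137.
Expected hours from Idle to Under Repair: 4.4948.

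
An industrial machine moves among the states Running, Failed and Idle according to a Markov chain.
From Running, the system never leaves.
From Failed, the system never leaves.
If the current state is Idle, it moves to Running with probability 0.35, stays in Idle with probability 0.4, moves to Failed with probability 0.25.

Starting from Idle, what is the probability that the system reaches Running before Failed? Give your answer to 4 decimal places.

0.5833

Let h(s) be the probability of absorption at Running starting from transient state s. Then h(Running) = 1 and h(Failed) = 0. By first-step analysis:
h(Idle) = 0.35·1 + 0.25·0 + 0.4·h(Idle)
Solving: h(Idle) = 0.5833.
Starting from Idle, the probability is 0.5833.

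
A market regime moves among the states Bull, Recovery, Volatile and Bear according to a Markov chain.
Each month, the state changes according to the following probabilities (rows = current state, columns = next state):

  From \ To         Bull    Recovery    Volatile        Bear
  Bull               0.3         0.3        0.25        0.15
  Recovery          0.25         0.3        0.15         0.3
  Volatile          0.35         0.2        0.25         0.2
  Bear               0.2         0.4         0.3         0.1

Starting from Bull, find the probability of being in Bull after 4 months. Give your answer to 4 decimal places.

0.2772

Propagate the distribution vector 4 months from Bull.
After 0 months: (1.0000, 0.0000, 0.0000, 0.0000)
After 1 month: (0.3000, 0.3000, 0.2500, 0.1500)
After 2 months: (0.2825, 0.2900, 0.2275, 0.2000)
After 3 months: (0.2769, 0.2973, 0.2310, 0.1949)
After 4 months: (0.2772, 0.2964, 0.2300, 0.1964)
P(in Bull after 4 months) = 0.2772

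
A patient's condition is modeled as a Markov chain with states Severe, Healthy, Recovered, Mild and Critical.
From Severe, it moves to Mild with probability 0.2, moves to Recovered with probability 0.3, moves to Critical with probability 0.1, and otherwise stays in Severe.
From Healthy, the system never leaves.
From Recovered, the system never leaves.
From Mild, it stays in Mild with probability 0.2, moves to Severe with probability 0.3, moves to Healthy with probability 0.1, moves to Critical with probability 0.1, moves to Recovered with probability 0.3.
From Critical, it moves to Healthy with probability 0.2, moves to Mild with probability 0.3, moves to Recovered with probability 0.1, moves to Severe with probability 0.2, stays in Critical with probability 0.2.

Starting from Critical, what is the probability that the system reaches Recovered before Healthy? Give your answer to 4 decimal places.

0.6332

Let h(s) be the probability of absorption at Recovered starting from transient state s. Then h(Recovered) = 1 and h(Healthy) = 0. By first-step analysis:
h(Severe) = 0.4·h(Severe) + 0.3·1 + 0.2·h(Mild) + 0.1·h(Critical)
h(Mild) = 0.3·h(Severe) + 0.1·0 + 0.3·1 + 0.2·h(Mild) + 0.1·h(Critical)
h(Critical) = 0.2·h(Severe) + 0.2·0 + 0.1·1 + 0.3·h(Mild) + 0.2·h(Critical)
Solving: h(Severe) = 0.8651, h(Mild) = 0.7785, h(Critical) = 0.6332.
Starting from Critical, the probability is 0.6332.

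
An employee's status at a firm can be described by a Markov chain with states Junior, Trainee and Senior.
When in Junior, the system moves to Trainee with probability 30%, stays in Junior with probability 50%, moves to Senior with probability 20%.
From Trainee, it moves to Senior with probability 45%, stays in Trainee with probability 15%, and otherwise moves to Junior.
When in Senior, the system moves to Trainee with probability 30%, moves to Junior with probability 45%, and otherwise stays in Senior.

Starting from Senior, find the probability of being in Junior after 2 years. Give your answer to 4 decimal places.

Sum over the intermediate state after 1 year:
P = P(Senior→Junior)·P(Junior→Junior) + P(Senior→Trainee)·P(Trainee→Junior) + P(Senior→Senior)·P(Senior→Junior)
  = 0.45×0.5 + 0.3×0.4 + 0.25×0.45
  = 0.2250 + 0.1200 + 0.1125 = 0.4575

0.4575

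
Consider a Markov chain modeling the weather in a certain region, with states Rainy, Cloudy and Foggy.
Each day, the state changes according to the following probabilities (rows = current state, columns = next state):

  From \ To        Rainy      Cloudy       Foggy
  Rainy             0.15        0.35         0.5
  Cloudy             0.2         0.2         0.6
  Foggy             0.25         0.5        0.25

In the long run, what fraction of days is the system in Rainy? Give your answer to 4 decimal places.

Let the stationary distribution be π with π = πP and π_1 + π_2 + π_3 = 1.
π_1 = 0.15·π_1 + 0.2·π_2 + 0.25·π_3
π_2 = 0.35·π_1 + 0.2·π_2 + 0.5·π_3
Solving with the normalization constraint gives π = (0.2109, 0.3603, 0.4288).
So the stationary probability of Rainy is 0.2109.

0.2109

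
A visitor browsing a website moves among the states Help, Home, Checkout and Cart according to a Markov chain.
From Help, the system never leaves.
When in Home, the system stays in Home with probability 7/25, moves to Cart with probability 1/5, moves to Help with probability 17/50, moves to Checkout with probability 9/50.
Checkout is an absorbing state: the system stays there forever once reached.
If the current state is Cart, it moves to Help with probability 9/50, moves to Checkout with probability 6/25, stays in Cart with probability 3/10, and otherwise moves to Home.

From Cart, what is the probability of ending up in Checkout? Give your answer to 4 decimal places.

0.4982

Let h(s) be the probability of absorption at Checkout starting from transient state s. Then h(Checkout) = 1 and h(Help) = 0. By first-step analysis:
h(Home) = 0.34·0 + 0.28·h(Home) + 0.18·1 + 0.2·h(Cart)
h(Cart) = 0.18·0 + 0.28·h(Home) + 0.24·1 + 0.3·h(Cart)
Solving: h(Home) = 0.3884, h(Cart) = 0.4982.
Starting from Cart, the probability is 0.4982.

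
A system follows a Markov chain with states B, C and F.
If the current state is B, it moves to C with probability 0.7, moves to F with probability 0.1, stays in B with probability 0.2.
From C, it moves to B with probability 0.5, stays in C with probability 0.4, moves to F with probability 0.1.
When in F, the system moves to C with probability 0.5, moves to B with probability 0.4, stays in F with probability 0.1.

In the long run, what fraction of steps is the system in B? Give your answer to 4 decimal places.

Let the stationary distribution be π with π = πP and π_1 + π_2 + π_3 = 1.
π_1 = 0.2·π_1 + 0.5·π_2 + 0.4·π_3
π_2 = 0.7·π_1 + 0.4·π_2 + 0.5·π_3
Solving with the normalization constraint gives π = (0.3769, 0.5231, 0.1000).
So the stationary probability of B is 0.3769.

0.3769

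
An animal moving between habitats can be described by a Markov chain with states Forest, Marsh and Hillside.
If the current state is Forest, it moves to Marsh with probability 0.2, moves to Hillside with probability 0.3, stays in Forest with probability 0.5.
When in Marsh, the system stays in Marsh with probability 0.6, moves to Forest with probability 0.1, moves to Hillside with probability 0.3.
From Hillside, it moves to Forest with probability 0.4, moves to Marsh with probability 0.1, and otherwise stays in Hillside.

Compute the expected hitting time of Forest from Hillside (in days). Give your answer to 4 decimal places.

2.9412

Let t(s) be the expected number of days to first reach Forest from state s, with t(Forest) = 0. Conditioning on the first day:
t(Marsh) = 1 + 0.6·t(Marsh) + 0.3·t(Hillside)
t(Hillside) = 1 + 0.1·t(Marsh) + 0.5·t(Hillside)
Solving: t(Marsh) = 4.7059, t(Hillside) = 2.9412.
Expected days from Hillside to Forest: 2.9412.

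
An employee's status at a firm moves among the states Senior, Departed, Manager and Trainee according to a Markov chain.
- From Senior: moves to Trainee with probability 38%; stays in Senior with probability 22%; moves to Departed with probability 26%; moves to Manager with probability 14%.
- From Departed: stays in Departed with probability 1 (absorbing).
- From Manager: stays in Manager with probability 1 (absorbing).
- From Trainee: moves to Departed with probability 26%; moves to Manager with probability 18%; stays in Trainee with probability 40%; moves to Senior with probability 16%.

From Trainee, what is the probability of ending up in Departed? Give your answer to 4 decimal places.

0.6002

Let h(s) be the probability of absorption at Departed starting from transient state s. Then h(Departed) = 1 and h(Manager) = 0. By first-step analysis:
h(Senior) = 0.22·h(Senior) + 0.26·1 + 0.14·0 + 0.38·h(Trainee)
h(Trainee) = 0.16·h(Senior) + 0.26·1 + 0.18·0 + 0.4·h(Trainee)
Solving: h(Senior) = 0.6257, h(Trainee) = 0.6002.
Starting from Trainee, the probability is 0.6002.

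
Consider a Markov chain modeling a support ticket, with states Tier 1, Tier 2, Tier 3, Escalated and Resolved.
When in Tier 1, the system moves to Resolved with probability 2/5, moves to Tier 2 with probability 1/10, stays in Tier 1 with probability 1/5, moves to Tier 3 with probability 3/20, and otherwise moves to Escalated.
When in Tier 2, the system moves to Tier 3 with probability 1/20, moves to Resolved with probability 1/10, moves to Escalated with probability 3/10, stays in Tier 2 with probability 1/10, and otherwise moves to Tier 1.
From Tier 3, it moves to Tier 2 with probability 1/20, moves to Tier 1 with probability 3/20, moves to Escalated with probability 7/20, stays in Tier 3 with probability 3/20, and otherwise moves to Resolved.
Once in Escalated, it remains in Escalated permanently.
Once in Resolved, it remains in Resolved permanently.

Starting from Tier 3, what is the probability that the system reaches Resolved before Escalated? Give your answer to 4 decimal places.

Let h(s) be the probability of absorption at Resolved starting from transient state s. Then h(Resolved) = 1 and h(Escalated) = 0. By first-step analysis:
h(Tier 1) = 0.2·h(Tier 1) + 0.1·h(Tier 2) + 0.15·h(Tier 3) + 0.15·0 + 0.4·1
h(Tier 2) = 0.45·h(Tier 1) + 0.1·h(Tier 2) + 0.05·h(Tier 3) + 0.3·0 + 0.1·1
h(Tier 3) = 0.15·h(Tier 1) + 0.05·h(Tier 2) + 0.15·h(Tier 3) + 0.35·0 + 0.3·1
Solving: h(Tier 1) = 0.6508, h(Tier 2) = 0.4640, h(Tier 3) = 0.4951.
Starting from Tier 3, the probability is 0.4951.

0.4951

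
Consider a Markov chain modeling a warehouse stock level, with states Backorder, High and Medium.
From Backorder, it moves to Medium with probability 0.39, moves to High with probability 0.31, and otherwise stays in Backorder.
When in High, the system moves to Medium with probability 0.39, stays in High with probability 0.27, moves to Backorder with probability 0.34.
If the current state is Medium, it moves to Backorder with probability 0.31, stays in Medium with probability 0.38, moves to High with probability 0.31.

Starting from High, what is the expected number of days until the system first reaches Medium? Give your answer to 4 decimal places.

2.5641

Let t(s) be the expected number of days to first reach Medium from state s, with t(Medium) = 0. Conditioning on the first day:
t(Backorder) = 1 + 0.3·t(Backorder) + 0.31·t(High)
t(High) = 1 + 0.34·t(Backorder) + 0.27·t(High)
Solving: t(Backorder) = 2.5641, t(High) = 2.5641.
Expected days from High to Medium: 2.5641.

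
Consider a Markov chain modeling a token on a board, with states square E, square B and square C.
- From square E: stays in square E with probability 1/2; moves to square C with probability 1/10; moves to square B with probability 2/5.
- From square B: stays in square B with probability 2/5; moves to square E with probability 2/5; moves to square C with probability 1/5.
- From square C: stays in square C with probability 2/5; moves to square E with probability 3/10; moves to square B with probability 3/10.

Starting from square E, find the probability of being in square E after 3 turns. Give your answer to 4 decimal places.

Propagate the distribution vector 3 turns from square E.
After 0 turns: (1.0000, 0.0000, 0.0000)
After 1 turn: (0.5000, 0.4000, 0.1000)
After 2 turns: (0.4400, 0.3900, 0.1700)
After 3 turns: (0.4270, 0.3830, 0.1900)
P(in square E after 3 turns) = 0.4270

0.4270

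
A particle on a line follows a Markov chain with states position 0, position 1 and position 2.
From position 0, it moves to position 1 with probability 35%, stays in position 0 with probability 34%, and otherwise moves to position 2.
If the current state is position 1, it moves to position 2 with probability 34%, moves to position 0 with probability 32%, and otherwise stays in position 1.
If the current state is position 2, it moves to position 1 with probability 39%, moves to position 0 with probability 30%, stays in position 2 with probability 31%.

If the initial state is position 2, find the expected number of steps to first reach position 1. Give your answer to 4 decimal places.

2.6490

Let t(s) be the expected number of steps to first reach position 1 from state s, with t(position 1) = 0. Conditioning on the first step:
t(position 0) = 1 + 0.34·t(position 0) + 0.31·t(position 2)
t(position 2) = 1 + 0.3·t(position 0) + 0.31·t(position 2)
Solving: t(position 0) = 2.7594, t(position 2) = 2.6490.
Expected steps from position 2 to position 1: 2.6490.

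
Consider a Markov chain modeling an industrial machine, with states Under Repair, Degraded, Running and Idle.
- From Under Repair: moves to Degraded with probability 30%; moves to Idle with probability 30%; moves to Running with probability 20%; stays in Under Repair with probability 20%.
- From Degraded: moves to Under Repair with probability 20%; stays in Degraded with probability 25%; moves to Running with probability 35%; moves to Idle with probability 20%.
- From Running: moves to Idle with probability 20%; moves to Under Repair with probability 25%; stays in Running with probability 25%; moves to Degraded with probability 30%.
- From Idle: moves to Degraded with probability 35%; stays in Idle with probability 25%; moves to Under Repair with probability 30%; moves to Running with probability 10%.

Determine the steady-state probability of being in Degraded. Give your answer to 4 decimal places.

Let the stationary distribution be π with π = πP and π_1 + π_2 + π_3 + π_4 = 1.
π_1 = 0.2·π_1 + 0.2·π_2 + 0.25·π_3 + 0.3·π_4
π_2 = 0.3·π_1 + 0.25·π_2 + 0.3·π_3 + 0.35·π_4
π_3 = 0.2·π_1 + 0.35·π_2 + 0.25·π_3 + 0.1·π_4
Solving with the normalization constraint gives π = (0.2352, 0.2969, 0.2326, 0.2353).
So the stationary probability of Degraded is 0.2969.

0.2969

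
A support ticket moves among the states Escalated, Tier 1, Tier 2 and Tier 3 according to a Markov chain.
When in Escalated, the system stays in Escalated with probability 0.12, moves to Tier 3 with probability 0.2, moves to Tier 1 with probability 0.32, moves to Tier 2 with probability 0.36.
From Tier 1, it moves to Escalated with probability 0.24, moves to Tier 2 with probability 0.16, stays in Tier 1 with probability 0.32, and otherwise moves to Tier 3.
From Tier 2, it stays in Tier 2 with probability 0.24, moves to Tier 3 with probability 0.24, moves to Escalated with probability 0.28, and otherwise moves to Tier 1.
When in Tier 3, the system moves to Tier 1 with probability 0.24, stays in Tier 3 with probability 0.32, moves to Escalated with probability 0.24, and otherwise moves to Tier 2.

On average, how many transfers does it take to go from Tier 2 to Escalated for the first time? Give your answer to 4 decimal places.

3.8658

Let t(s) be the expected number of transfers to first reach Escalated from state s, with t(Escalated) = 0. Conditioning on the first transfer:
t(Tier 1) = 1 + 0.32·t(Tier 1) + 0.16·t(Tier 2) + 0.28·t(Tier 3)
t(Tier 2) = 1 + 0.24·t(Tier 1) + 0.24·t(Tier 2) + 0.24·t(Tier 3)
t(Tier 3) = 1 + 0.24·t(Tier 1) + 0.2·t(Tier 2) + 0.32·t(Tier 3)
Solving: t(Tier 1) = 4.0412, t(Tier 2) = 3.8658, t(Tier 3) = 4.0339.
Expected transfers from Tier 2 to Escalated: 3.8658.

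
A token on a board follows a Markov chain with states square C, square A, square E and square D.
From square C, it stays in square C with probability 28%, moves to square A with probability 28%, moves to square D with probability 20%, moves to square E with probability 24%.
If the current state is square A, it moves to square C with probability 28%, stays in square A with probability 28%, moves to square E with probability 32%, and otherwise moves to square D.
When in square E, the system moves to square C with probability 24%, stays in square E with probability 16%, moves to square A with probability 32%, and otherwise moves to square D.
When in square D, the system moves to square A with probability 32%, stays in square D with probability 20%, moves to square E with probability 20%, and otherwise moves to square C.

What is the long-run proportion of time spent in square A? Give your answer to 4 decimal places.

0.2973

Let the stationary distribution be π with π = πP and π_1 + π_2 + π_3 + π_4 = 1.
π_1 = 0.28·π_1 + 0.28·π_2 + 0.24·π_3 + 0.28·π_4
π_2 = 0.28·π_1 + 0.28·π_2 + 0.32·π_3 + 0.32·π_4
π_3 = 0.24·π_1 + 0.32·π_2 + 0.16·π_3 + 0.2·π_4
Solving with the normalization constraint gives π = (0.2705, 0.2973, 0.2370, 0.1952).
So the stationary probability of square A is 0.2973.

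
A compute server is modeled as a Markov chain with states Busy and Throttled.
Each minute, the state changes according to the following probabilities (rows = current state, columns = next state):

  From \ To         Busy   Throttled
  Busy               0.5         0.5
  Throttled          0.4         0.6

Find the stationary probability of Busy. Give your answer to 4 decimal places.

Let the stationary distribution be π with π = πP and π_1 + π_2 = 1.
π_1 = 0.5·π_1 + 0.4·π_2
Solving with the normalization constraint gives π = (0.4444, 0.5556).
So the stationary probability of Busy is 0.4444.

0.4444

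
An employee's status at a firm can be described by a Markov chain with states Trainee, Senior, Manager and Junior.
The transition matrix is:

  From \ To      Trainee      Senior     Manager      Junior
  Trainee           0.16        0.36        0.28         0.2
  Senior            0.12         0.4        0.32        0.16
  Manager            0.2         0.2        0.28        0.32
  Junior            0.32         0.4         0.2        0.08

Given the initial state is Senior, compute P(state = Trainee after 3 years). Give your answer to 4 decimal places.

Propagate the distribution vector 3 years from Senior.
After 0 years: (0.0000, 1.0000, 0.0000, 0.0000)
After 1 year: (0.1200, 0.4000, 0.3200, 0.1600)
After 2 years: (0.1824, 0.3312, 0.2832, 0.2032)
After 3 years: (0.1906, 0.3361, 0.2770, 0.1964)
P(in Trainee after 3 years) = 0.1906

0.1906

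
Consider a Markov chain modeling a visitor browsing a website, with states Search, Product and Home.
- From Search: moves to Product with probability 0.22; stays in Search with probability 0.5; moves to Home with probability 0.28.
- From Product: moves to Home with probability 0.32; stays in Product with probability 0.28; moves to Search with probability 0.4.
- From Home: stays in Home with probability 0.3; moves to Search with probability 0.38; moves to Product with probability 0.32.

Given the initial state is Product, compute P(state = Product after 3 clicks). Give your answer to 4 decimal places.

Propagate the distribution vector 3 clicks from Product.
After 0 clicks: (0.0000, 1.0000, 0.0000)
After 1 click: (0.4000, 0.2800, 0.3200)
After 2 clicks: (0.4336, 0.2688, 0.2976)
After 3 clicks: (0.4374, 0.2659, 0.2967)
P(in Product after 3 clicks) = 0.2659

0.2659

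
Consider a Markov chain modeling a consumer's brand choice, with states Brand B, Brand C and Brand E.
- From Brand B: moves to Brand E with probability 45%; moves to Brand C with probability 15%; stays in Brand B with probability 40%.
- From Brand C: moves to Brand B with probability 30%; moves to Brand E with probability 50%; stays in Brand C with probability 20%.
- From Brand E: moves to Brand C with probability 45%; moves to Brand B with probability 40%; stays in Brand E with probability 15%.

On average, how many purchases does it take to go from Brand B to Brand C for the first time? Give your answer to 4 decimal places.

3.9394

Let t(s) be the expected number of purchases to first reach Brand C from state s, with t(Brand C) = 0. Conditioning on the first purchase:
t(Brand B) = 1 + 0.4·t(Brand B) + 0.45·t(Brand E)
t(Brand E) = 1 + 0.4·t(Brand B) + 0.15·t(Brand E)
Solving: t(Brand B) = 3.9394, t(Brand E) = 3.0303.
Expected purchases from Brand B to Brand C: 3.9394.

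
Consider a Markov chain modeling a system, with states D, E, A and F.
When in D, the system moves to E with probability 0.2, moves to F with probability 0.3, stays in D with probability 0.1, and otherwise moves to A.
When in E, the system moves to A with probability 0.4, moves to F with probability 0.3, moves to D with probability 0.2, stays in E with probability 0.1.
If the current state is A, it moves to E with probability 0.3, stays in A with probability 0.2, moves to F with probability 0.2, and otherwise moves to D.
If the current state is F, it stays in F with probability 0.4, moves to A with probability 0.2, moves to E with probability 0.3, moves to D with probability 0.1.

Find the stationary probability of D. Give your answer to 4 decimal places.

Let the stationary distribution be π with π = πP and π_1 + π_2 + π_3 + π_4 = 1.
π_1 = 0.1·π_1 + 0.2·π_2 + 0.3·π_3 + 0.1·π_4
π_2 = 0.2·π_1 + 0.1·π_2 + 0.3·π_3 + 0.3·π_4
π_3 = 0.4·π_1 + 0.4·π_2 + 0.2·π_3 + 0.2·π_4
Solving with the normalization constraint gives π = (0.1801, 0.2350, 0.2830, 0.3019).
So the stationary probability of D is 0.1801.

0.1801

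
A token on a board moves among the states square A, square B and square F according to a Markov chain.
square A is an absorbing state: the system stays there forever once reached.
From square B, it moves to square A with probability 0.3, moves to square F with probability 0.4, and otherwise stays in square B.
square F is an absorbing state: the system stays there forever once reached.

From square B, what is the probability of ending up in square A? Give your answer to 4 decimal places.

Let h(s) be the probability of absorption at square A starting from transient state s. Then h(square A) = 1 and h(square F) = 0. By first-step analysis:
h(square B) = 0.3·1 + 0.3·h(square B) + 0.4·0
Solving: h(square B) = 0.4286.
Starting from square B, the probability is 0.4286.

0.4286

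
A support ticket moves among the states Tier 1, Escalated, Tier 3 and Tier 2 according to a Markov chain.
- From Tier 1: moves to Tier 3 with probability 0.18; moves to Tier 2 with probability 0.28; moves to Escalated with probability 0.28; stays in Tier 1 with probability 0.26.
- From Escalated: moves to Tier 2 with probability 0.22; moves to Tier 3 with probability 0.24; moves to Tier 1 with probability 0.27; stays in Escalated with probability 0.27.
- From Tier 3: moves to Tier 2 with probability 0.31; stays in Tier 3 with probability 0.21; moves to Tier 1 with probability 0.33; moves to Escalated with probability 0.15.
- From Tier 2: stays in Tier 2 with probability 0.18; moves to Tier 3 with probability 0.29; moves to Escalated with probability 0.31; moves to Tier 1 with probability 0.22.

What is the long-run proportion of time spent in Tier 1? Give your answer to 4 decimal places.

0.2687

Let the stationary distribution be π with π = πP and π_1 + π_2 + π_3 + π_4 = 1.
π_1 = 0.26·π_1 + 0.27·π_2 + 0.33·π_3 + 0.22·π_4
π_2 = 0.28·π_1 + 0.27·π_2 + 0.15·π_3 + 0.31·π_4
π_3 = 0.18·π_1 + 0.24·π_2 + 0.21·π_3 + 0.29·π_4
Solving with the normalization constraint gives π = (0.2687, 0.2550, 0.2293, 0.2469).
So the stationary probability of Tier 1 is 0.2687.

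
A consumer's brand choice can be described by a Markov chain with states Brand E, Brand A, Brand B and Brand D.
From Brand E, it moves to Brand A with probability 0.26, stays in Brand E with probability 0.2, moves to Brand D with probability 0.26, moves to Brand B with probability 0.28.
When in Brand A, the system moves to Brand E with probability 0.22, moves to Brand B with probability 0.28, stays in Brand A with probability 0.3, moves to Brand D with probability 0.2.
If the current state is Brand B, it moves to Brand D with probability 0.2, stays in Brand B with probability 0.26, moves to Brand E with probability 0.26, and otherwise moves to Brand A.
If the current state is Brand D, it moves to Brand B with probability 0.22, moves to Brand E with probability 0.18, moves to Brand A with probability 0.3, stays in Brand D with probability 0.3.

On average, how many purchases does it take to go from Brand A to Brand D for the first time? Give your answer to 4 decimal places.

4.6819

Let t(s) be the expected number of purchases to first reach Brand D from state s, with t(Brand D) = 0. Conditioning on the first purchase:
t(Brand E) = 1 + 0.2·t(Brand E) + 0.26·t(Brand A) + 0.28·t(Brand B)
t(Brand A) = 1 + 0.22·t(Brand E) + 0.3·t(Brand A) + 0.28·t(Brand B)
t(Brand B) = 1 + 0.26·t(Brand E) + 0.28·t(Brand A) + 0.26·t(Brand B)
Solving: t(Brand E) = 4.4065, t(Brand A) = 4.6819, t(Brand B) = 4.6711.
Expected purchases from Brand A to Brand D: 4.6819.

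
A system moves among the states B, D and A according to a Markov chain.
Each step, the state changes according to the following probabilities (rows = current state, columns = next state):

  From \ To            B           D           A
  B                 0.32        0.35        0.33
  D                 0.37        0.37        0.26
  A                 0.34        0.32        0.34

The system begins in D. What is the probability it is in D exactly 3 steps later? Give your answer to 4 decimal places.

0.3478

Propagate the distribution vector 3 steps from D.
After 0 steps: (0.0000, 1.0000, 0.0000)
After 1 step: (0.3700, 0.3700, 0.2600)
After 2 steps: (0.3437, 0.3496, 0.3067)
After 3 steps: (0.3436, 0.3478, 0.3086)
P(in D after 3 steps) = 0.3478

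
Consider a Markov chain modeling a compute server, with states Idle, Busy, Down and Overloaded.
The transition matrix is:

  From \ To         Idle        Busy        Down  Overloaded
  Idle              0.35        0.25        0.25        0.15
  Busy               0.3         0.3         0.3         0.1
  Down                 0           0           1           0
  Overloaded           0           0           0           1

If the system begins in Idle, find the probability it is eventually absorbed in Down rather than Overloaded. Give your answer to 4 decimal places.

Let h(s) be the probability of absorption at Down starting from transient state s. Then h(Down) = 1 and h(Overloaded) = 0. By first-step analysis:
h(Idle) = 0.35·h(Idle) + 0.25·h(Busy) + 0.25·1 + 0.15·0
h(Busy) = 0.3·h(Idle) + 0.3·h(Busy) + 0.3·1 + 0.1·0
Solving: h(Idle) = 0.6579, h(Busy) = 0.7105.
Starting from Idle, the probability is 0.6579.

0.6579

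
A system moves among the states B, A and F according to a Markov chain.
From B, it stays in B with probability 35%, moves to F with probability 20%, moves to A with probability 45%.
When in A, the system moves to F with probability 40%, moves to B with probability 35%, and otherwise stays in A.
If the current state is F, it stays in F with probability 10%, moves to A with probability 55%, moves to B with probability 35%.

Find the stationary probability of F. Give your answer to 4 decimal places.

Let the stationary distribution be π with π = πP and π_1 + π_2 + π_3 = 1.
π_1 = 0.35·π_1 + 0.35·π_2 + 0.35·π_3
π_2 = 0.45·π_1 + 0.25·π_2 + 0.55·π_3
Solving with the normalization constraint gives π = (0.3500, 0.3962, 0.2538).
So the stationary probability of F is 0.2538.

0.2538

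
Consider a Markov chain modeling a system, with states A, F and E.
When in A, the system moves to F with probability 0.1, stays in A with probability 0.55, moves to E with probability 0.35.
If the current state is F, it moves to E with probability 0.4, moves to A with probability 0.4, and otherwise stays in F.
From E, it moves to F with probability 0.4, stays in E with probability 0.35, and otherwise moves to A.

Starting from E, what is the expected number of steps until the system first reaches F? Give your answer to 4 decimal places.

3.4146

Let t(s) be the expected number of steps to first reach F from state s, with t(F) = 0. Conditioning on the first step:
t(A) = 1 + 0.55·t(A) + 0.35·t(E)
t(E) = 1 + 0.25·t(A) + 0.35·t(E)
Solving: t(A) = 4.8780, t(E) = 3.4146.
Expected steps from E to F: 3.4146.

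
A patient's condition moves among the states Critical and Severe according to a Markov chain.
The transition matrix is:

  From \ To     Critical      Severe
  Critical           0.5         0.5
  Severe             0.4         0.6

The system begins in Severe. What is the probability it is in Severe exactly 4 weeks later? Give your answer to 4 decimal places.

0.5556

Propagate the distribution vector 4 weeks from Severe.
After 0 weeks: (0.0000, 1.0000)
After 1 week: (0.4000, 0.6000)
After 2 weeks: (0.4400, 0.5600)
After 3 weeks: (0.4440, 0.5560)
After 4 weeks: (0.4444, 0.5556)
P(in Severe after 4 weeks) = 0.5556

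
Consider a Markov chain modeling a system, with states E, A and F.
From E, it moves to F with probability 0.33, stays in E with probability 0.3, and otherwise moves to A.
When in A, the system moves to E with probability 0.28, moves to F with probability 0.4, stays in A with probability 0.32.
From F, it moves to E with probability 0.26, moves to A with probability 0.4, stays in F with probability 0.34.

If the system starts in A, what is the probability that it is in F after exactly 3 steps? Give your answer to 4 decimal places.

Propagate the distribution vector 3 steps from A.
After 0 steps: (0.0000, 1.0000, 0.0000)
After 1 step: (0.2800, 0.3200, 0.4000)
After 2 steps: (0.2776, 0.3660, 0.3564)
After 3 steps: (0.2784, 0.3624, 0.3592)
P(in F after 3 steps) = 0.3592

0.3592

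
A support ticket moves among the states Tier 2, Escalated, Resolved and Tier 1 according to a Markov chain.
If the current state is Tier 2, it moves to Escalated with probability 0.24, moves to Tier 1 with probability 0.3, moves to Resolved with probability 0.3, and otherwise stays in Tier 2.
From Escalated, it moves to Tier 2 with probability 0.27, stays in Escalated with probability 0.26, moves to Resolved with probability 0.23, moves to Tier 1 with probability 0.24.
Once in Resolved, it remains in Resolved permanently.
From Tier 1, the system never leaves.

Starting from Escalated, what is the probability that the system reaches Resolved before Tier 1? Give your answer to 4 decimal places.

0.4925

Let h(s) be the probability of absorption at Resolved starting from transient state s. Then h(Resolved) = 1 and h(Tier 1) = 0. By first-step analysis:
h(Tier 2) = 0.16·h(Tier 2) + 0.24·h(Escalated) + 0.3·1 + 0.3·0
h(Escalated) = 0.27·h(Tier 2) + 0.26·h(Escalated) + 0.23·1 + 0.24·0
Solving: h(Tier 2) = 0.4978, h(Escalated) = 0.4925.
Starting from Escalated, the probability is 0.4925.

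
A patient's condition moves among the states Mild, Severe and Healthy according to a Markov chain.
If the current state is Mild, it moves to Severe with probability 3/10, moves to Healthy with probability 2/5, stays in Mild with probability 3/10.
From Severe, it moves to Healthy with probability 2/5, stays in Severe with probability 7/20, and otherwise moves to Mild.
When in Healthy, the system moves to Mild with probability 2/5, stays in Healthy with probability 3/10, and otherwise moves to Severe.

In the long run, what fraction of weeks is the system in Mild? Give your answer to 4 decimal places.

0.3206

Let the stationary distribution be π with π = πP and π_1 + π_2 + π_3 = 1.
π_1 = 0.3·π_1 + 0.25·π_2 + 0.4·π_3
π_2 = 0.3·π_1 + 0.35·π_2 + 0.3·π_3
Solving with the normalization constraint gives π = (0.3206, 0.3158, 0.3636).
So the stationary probability of Mild is 0.3206.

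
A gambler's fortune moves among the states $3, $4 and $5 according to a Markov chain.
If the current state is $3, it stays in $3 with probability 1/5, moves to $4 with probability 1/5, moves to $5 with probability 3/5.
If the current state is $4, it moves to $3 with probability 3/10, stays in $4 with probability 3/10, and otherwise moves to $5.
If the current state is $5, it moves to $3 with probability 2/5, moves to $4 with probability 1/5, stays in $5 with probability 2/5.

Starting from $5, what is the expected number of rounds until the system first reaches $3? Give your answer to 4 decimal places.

Let t(s) be the expected number of rounds to first reach $3 from state s, with t($3) = 0. Conditioning on the first round:
t($4) = 1 + 0.3·t($4) + 0.4·t($5)
t($5) = 1 + 0.2·t($4) + 0.4·t($5)
Solving: t($4) = 2.9412, t($5) = 2.6471.
Expected rounds from $5 to $3: 2.6471.

2.6471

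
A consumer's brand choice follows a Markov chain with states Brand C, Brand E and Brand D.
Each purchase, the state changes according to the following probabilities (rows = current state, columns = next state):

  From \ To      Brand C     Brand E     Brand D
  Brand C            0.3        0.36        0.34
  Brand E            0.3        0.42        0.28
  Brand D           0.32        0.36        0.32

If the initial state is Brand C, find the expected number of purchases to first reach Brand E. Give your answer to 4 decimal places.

2.7778

Let t(s) be the expected number of purchases to first reach Brand E from state s, with t(Brand E) = 0. Conditioning on the first purchase:
t(Brand C) = 1 + 0.3·t(Brand C) + 0.34·t(Brand D)
t(Brand D) = 1 + 0.32·t(Brand C) + 0.32·t(Brand D)
Solving: t(Brand C) = 2.7778, t(Brand D) = 2.7778.
Expected purchases from Brand C to Brand E: 2.7778.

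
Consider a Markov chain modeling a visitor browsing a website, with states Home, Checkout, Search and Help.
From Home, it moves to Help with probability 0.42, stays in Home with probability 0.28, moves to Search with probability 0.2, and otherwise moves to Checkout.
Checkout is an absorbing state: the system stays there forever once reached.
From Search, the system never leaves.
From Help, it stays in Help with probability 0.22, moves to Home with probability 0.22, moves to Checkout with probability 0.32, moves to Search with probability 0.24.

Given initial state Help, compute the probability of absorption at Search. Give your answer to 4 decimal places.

Let h(s) be the probability of absorption at Search starting from transient state s. Then h(Search) = 1 and h(Checkout) = 0. By first-step analysis:
h(Home) = 0.28·h(Home) + 0.1·0 + 0.2·1 + 0.42·h(Help)
h(Help) = 0.22·h(Home) + 0.32·0 + 0.24·1 + 0.22·h(Help)
Solving: h(Home) = 0.5473, h(Help) = 0.4621.
Starting from Help, the probability is 0.4621.

0.4621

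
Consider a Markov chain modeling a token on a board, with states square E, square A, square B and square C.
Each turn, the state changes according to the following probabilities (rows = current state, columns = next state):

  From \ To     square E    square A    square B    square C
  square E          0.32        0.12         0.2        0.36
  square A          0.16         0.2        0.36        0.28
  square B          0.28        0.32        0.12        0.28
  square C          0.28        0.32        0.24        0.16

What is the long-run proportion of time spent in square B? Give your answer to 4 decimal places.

0.2305

Let the stationary distribution be π with π = πP and π_1 + π_2 + π_3 + π_4 = 1.
π_1 = 0.32·π_1 + 0.16·π_2 + 0.28·π_3 + 0.28·π_4
π_2 = 0.12·π_1 + 0.2·π_2 + 0.32·π_3 + 0.32·π_4
π_3 = 0.2·π_1 + 0.36·π_2 + 0.12·π_3 + 0.24·π_4
Solving with the normalization constraint gives π = (0.2618, 0.2390, 0.2305, 0.2687).
So the stationary probability of square B is 0.2305.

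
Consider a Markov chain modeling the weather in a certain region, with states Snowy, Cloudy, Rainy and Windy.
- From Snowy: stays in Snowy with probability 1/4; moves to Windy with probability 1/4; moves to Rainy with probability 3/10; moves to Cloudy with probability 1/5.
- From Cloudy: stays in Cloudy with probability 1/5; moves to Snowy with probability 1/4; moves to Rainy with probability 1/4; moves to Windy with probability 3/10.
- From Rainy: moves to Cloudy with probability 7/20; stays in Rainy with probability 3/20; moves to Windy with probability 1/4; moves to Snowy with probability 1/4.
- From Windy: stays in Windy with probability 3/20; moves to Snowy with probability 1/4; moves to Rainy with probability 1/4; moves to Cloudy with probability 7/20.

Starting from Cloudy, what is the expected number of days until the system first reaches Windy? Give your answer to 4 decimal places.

Let t(s) be the expected number of days to first reach Windy from state s, with t(Windy) = 0. Conditioning on the first day:
t(Snowy) = 1 + 0.25·t(Snowy) + 0.2·t(Cloudy) + 0.3·t(Rainy)
t(Cloudy) = 1 + 0.25·t(Snowy) + 0.2·t(Cloudy) + 0.25·t(Rainy)
t(Rainy) = 1 + 0.25·t(Snowy) + 0.35·t(Cloudy) + 0.15·t(Rainy)
Solving: t(Snowy) = 3.8186, t(Cloudy) = 3.6289, t(Rainy) = 3.7938.
Expected days from Cloudy to Windy: 3.6289.

3.6289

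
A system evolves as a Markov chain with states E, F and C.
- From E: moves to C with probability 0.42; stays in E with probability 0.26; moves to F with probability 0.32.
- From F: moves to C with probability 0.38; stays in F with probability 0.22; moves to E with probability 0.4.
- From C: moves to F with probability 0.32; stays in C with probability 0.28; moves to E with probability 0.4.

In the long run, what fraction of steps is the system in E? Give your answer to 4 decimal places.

0.3509

Let the stationary distribution be π with π = πP and π_1 + π_2 + π_3 = 1.
π_1 = 0.26·π_1 + 0.4·π_2 + 0.4·π_3
π_2 = 0.32·π_1 + 0.22·π_2 + 0.32·π_3
Solving with the normalization constraint gives π = (0.3509, 0.2909, 0.3582).
So the stationary probability of E is 0.3509.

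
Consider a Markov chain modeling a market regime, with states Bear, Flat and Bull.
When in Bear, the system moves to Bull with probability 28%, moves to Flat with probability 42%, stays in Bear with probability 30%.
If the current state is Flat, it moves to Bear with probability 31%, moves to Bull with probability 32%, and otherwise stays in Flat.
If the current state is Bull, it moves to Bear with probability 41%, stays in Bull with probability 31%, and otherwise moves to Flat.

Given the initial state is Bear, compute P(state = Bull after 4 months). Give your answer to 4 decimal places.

Propagate the distribution vector 4 months from Bear.
After 0 months: (1.0000, 0.0000, 0.0000)
After 1 month: (0.3000, 0.4200, 0.2800)
After 2 months: (0.3350, 0.3598, 0.3052)
After 3 months: (0.3372, 0.3593, 0.3035)
After 4 months: (0.3370, 0.3595, 0.3035)
P(in Bull after 4 months) = 0.3035

0.3035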